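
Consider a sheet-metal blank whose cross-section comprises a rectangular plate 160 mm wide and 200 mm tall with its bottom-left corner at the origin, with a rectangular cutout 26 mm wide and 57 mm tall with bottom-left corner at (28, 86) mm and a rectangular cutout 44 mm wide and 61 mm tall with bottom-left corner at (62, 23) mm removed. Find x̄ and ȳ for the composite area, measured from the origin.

Part | A | x̄ᵢ | ȳᵢ | A·x̄ᵢ | A·ȳᵢ
plate | 32000.00 | 80.00 | 100.00 | 2560000.00 | 3200000.00
hole 1 | -1482.00 | 41.00 | 114.50 | -60762.00 | -169689.00
hole 2 | -2684.00 | 84.00 | 53.50 | -225456.00 | -143594.00
Σ | 27834.00 |  |  | 2273782.00 | 2886717.00
x̄ = 2273782.00 / 27834.00 = 81.69 mm
ȳ = 2886717.00 / 27834.00 = 103.71 mm

x̄ = 81.69 mm, ȳ = 103.71 mm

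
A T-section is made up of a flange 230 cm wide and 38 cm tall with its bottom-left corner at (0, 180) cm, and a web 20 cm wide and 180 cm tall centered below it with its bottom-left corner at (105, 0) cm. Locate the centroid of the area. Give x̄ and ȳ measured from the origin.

Part | A | x̄ᵢ | ȳᵢ | A·x̄ᵢ | A·ȳᵢ
web | 3600.00 | 115.00 | 90.00 | 414000.00 | 324000.00
flange | 8740.00 | 115.00 | 199.00 | 1005100.00 | 1739260.00
Σ | 12340.00 |  |  | 1419100.00 | 2063260.00
x̄ = 1419100.00 / 12340.00 = 115.00 cm
ȳ = 2063260.00 / 12340.00 = 167.20 cm

x̄ = 115.00 cm, ȳ = 167.20 cm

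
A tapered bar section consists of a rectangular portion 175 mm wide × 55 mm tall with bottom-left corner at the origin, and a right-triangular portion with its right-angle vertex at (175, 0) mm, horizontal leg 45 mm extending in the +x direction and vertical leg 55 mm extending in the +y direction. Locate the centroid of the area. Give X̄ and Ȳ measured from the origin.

X̄ = 99.18 mm, Ȳ = 26.46 mm

rectangular portion: A = 175 × 55 = 9625.00, centroid at (87.50, 27.50).
triangular portion: A = ½·45·55 = 1237.50, centroid at (190.00, 18.33).
ΣA = 10862.50 mm², ΣAX̄ = 1077312.50 mm³, ΣAȲ = 287375.00 mm³.
X̄ = 1077312.50/10862.50 = 99.18 mm; Ȳ = 287375.00/10862.50 = 26.46 mm.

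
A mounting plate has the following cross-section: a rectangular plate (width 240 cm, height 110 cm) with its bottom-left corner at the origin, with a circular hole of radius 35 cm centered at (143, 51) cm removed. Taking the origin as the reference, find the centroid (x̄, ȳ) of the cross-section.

plate: A = 240 × 110 = 26400.00, centroid at (120.00, 55.00).
hole: A = −π·35² = -3848.45, centroid at (143.00, 51.00).
ΣA = 22551.55 cm²
ΣAx̄ = (26400.00)(120.00) + (-3848.45)(143.00) = 2617671.51 cm³
ΣAȳ = (26400.00)(55.00) + (-3848.45)(51.00) = 1255729.00 cm³
x̄ = 2617671.51 / 22551.55 = 116.08 cm
ȳ = 1255729.00 / 22551.55 = 55.68 cm

x̄ = 116.08 cm, ȳ = 55.68 cm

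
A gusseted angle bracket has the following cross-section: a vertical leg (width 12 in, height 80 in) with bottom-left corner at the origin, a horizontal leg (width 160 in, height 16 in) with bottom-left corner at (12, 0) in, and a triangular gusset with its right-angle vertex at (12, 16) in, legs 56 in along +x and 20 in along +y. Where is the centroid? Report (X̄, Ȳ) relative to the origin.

vertical leg: A = 12 × 80 = 960.00, centroid at (6.00, 40.00).
horizontal leg: A = 160 × 16 = 2560.00, centroid at (92.00, 8.00).
gusset: A = ½·56·20 = 560.00, centroid at (30.67, 22.67).
ΣA = 4080.00 in², ΣAX̄ = 258453.33 in³, ΣAȲ = 71573.33 in³.
X̄ = 258453.33/4080.00 = 63.35 in; Ȳ = 71573.33/4080.00 = 17.54 in.

X̄ = 63.35 in, Ȳ = 17.54 in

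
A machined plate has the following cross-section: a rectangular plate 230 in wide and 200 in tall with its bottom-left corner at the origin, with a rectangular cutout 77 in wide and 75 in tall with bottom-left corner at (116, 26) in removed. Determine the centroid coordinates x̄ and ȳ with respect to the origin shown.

plate: A = 230 × 200 = 46000.00, centroid at (115.00, 100.00).
hole: A = −(77 × 75) = -5775.00, centroid at (154.50, 63.50).
ΣA = 40225.00 in²
ΣAx̄ = (46000.00)(115.00) + (-5775.00)(154.50) = 4397762.50 in³
ΣAȳ = (46000.00)(100.00) + (-5775.00)(63.50) = 4233287.50 in³
x̄ = 4397762.50 / 40225.00 = 109.33 in
ȳ = 4233287.50 / 40225.00 = 105.24 in

x̄ = 109.33 in, ȳ = 105.24 in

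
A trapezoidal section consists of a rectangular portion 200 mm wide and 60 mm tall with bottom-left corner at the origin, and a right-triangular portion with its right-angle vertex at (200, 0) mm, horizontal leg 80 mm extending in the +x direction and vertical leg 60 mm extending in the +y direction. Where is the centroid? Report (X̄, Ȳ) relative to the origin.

X̄ = 121.11 mm, Ȳ = 28.33 mm

Part | A | x̄ᵢ | ȳᵢ | A·x̄ᵢ | A·ȳᵢ
rectangular portion | 12000.00 | 100.00 | 30.00 | 1200000.00 | 360000.00
triangular portion | 2400.00 | 226.67 | 20.00 | 544000.00 | 48000.00
Σ | 14400.00 |  |  | 1744000.00 | 408000.00
X̄ = 1744000.00 / 14400.00 = 121.11 mm
Ȳ = 408000.00 / 14400.00 = 28.33 mm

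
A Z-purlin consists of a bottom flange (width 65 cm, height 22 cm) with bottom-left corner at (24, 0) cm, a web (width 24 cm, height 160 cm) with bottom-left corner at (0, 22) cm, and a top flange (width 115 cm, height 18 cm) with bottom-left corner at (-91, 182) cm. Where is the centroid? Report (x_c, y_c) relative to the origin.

Part | A | x̄ᵢ | ȳᵢ | A·x̄ᵢ | A·ȳᵢ
bottom flange | 1430.00 | 56.50 | 11.00 | 80795.00 | 15730.00
web | 3840.00 | 12.00 | 102.00 | 46080.00 | 391680.00
top flange | 2070.00 | -33.50 | 191.00 | -69345.00 | 395370.00
Σ | 7340.00 |  |  | 57530.00 | 802780.00
x_c = 57530.00 / 7340.00 = 7.84 cm
y_c = 802780.00 / 7340.00 = 109.37 cm

x_c = 7.84 cm, y_c = 109.37 cm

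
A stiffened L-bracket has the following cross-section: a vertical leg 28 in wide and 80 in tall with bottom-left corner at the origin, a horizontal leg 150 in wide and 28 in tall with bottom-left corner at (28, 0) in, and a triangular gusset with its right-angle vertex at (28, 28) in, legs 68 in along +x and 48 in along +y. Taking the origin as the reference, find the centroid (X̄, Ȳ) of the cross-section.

vertical leg: A = 28 × 80 = 2240.00, centroid at (14.00, 40.00).
horizontal leg: A = 150 × 28 = 4200.00, centroid at (103.00, 14.00).
gusset: A = ½·68·48 = 1632.00, centroid at (50.67, 44.00).
ΣA = 8072.00 in², ΣAX̄ = 546648.00 in³, ΣAȲ = 220208.00 in³.
X̄ = 546648.00/8072.00 = 67.72 in; Ȳ = 220208.00/8072.00 = 27.28 in.

X̄ = 67.72 in, Ȳ = 27.28 in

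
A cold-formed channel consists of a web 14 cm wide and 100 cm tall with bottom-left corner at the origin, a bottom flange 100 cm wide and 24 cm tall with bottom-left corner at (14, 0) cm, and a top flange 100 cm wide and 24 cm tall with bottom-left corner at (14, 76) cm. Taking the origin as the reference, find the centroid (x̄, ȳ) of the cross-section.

x̄ = 51.13 cm, ȳ = 50.00 cm

web: A = 14 × 100 = 1400.00, centroid at (7.00, 50.00).
bottom flange: A = 100 × 24 = 2400.00, centroid at (64.00, 12.00).
top flange: A = 100 × 24 = 2400.00, centroid at (64.00, 88.00).
ΣA = 6200.00 cm²
ΣAx̄ = (1400.00)(7.00) + (2400.00)(64.00) + (2400.00)(64.00) = 317000.00 cm³
ΣAȳ = (1400.00)(50.00) + (2400.00)(12.00) + (2400.00)(88.00) = 310000.00 cm³
x̄ = 317000.00 / 6200.00 = 51.13 cm
ȳ = 310000.00 / 6200.00 = 50.00 cm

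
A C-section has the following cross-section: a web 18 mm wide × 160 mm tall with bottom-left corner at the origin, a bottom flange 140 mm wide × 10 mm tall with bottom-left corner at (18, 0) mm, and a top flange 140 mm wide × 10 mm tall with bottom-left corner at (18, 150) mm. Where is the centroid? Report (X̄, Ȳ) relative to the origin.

web: A = 18 × 160 = 2880.00, centroid at (9.00, 80.00).
bottom flange: A = 140 × 10 = 1400.00, centroid at (88.00, 5.00).
top flange: A = 140 × 10 = 1400.00, centroid at (88.00, 155.00).
ΣA = 5680.00 mm²
ΣAX̄ = (2880.00)(9.00) + (1400.00)(88.00) + (1400.00)(88.00) = 272320.00 mm³
ΣAȲ = (2880.00)(80.00) + (1400.00)(5.00) + (1400.00)(155.00) = 454400.00 mm³
X̄ = 272320.00 / 5680.00 = 47.94 mm
Ȳ = 454400.00 / 5680.00 = 80.00 mm

X̄ = 47.94 mm, Ȳ = 80.00 mm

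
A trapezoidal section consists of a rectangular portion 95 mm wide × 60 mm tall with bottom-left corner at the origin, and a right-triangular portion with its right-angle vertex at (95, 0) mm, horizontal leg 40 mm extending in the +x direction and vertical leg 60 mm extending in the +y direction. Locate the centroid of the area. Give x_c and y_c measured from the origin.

Part | A | x̄ᵢ | ȳᵢ | A·x̄ᵢ | A·ȳᵢ
rectangular portion | 5700.00 | 47.50 | 30.00 | 270750.00 | 171000.00
triangular portion | 1200.00 | 108.33 | 20.00 | 130000.00 | 24000.00
Σ | 6900.00 |  |  | 400750.00 | 195000.00
x_c = 400750.00 / 6900.00 = 58.08 mm
y_c = 195000.00 / 6900.00 = 28.26 mm

x_c = 58.08 mm, y_c = 28.26 mm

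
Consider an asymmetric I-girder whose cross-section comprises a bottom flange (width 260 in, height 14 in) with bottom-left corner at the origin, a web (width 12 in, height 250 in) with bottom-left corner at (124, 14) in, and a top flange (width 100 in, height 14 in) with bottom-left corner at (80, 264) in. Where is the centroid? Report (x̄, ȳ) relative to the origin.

x̄ = 130.00 in, ȳ = 102.22 in

bottom flange: A = 260 × 14 = 3640.00, centroid at (130.00, 7.00).
web: A = 12 × 250 = 3000.00, centroid at (130.00, 139.00).
top flange: A = 100 × 14 = 1400.00, centroid at (130.00, 271.00).
ΣA = 8040.00 in²
ΣAx̄ = (3640.00)(130.00) + (3000.00)(130.00) + (1400.00)(130.00) = 1045200.00 in³
ΣAȳ = (3640.00)(7.00) + (3000.00)(139.00) + (1400.00)(271.00) = 821880.00 in³
x̄ = 1045200.00 / 8040.00 = 130.00 in
ȳ = 821880.00 / 8040.00 = 102.22 in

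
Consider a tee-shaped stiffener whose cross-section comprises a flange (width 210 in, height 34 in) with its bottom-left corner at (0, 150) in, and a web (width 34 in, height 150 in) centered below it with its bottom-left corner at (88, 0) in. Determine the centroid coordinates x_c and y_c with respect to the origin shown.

web: A = 34 × 150 = 5100.00, centroid at (105.00, 75.00).
flange: A = 210 × 34 = 7140.00, centroid at (105.00, 167.00).
ΣA = 12240.00 in²
ΣAx_c = (5100.00)(105.00) + (7140.00)(105.00) = 1285200.00 in³
ΣAy_c = (5100.00)(75.00) + (7140.00)(167.00) = 1574880.00 in³
x_c = 1285200.00 / 12240.00 = 105.00 in
y_c = 1574880.00 / 12240.00 = 128.67 in

x_c = 105.00 in, y_c = 128.67 in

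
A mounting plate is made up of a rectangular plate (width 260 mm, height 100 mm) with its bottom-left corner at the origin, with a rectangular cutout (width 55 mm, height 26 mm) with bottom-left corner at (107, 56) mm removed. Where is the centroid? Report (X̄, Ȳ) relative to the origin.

X̄ = 129.74 mm, Ȳ = 48.89 mm

plate: A = 260 × 100 = 26000.00, centroid at (130.00, 50.00).
hole: A = −(55 × 26) = -1430.00, centroid at (134.50, 69.00).
ΣA = 24570.00 mm²
ΣAX̄ = (26000.00)(130.00) + (-1430.00)(134.50) = 3187665.00 mm³
ΣAȲ = (26000.00)(50.00) + (-1430.00)(69.00) = 1201330.00 mm³
X̄ = 3187665.00 / 24570.00 = 129.74 mm
Ȳ = 1201330.00 / 24570.00 = 48.89 mm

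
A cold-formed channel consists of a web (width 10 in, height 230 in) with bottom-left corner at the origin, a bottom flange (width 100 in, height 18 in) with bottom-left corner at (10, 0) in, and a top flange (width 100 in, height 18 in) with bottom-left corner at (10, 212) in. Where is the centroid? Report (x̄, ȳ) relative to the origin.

x̄ = 38.56 in, ȳ = 115.00 in

Part | A | x̄ᵢ | ȳᵢ | A·x̄ᵢ | A·ȳᵢ
web | 2300.00 | 5.00 | 115.00 | 11500.00 | 264500.00
bottom flange | 1800.00 | 60.00 | 9.00 | 108000.00 | 16200.00
top flange | 1800.00 | 60.00 | 221.00 | 108000.00 | 397800.00
Σ | 5900.00 |  |  | 227500.00 | 678500.00
x̄ = 227500.00 / 5900.00 = 38.56 in
ȳ = 678500.00 / 5900.00 = 115.00 in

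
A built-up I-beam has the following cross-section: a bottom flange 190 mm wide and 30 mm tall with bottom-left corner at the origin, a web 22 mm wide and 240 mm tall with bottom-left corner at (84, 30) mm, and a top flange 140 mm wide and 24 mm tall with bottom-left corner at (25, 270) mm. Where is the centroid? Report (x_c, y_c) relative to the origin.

bottom flange: A = 190 × 30 = 5700.00, centroid at (95.00, 15.00).
web: A = 22 × 240 = 5280.00, centroid at (95.00, 150.00).
top flange: A = 140 × 24 = 3360.00, centroid at (95.00, 282.00).
ΣA = 14340.00 mm², ΣAx_c = 1362300.00 mm³, ΣAy_c = 1825020.00 mm³.
x_c = 1362300.00/14340.00 = 95.00 mm; y_c = 1825020.00/14340.00 = 127.27 mm.

x_c = 95.00 mm, y_c = 127.27 mm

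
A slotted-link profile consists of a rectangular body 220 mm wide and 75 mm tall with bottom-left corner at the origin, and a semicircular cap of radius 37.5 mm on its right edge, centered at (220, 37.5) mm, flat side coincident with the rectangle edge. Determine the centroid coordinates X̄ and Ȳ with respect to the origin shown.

Part | A | x̄ᵢ | ȳᵢ | A·x̄ᵢ | A·ȳᵢ
rectangular body | 16500.00 | 110.00 | 37.50 | 1815000.00 | 618750.00
semicircular end | 2208.93 | 235.92 | 37.50 | 521121.36 | 82834.96
Σ | 18708.93 |  |  | 2336121.36 | 701584.96
X̄ = 2336121.36 / 18708.93 = 124.87 mm
Ȳ = 701584.96 / 18708.93 = 37.50 mm

X̄ = 124.87 mm, Ȳ = 37.50 mm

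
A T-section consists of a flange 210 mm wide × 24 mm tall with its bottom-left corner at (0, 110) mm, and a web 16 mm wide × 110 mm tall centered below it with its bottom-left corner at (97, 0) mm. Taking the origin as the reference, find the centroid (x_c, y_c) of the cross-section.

x_c = 105.00 mm, y_c = 104.66 mm

Part | A | x̄ᵢ | ȳᵢ | A·x̄ᵢ | A·ȳᵢ
web | 1760.00 | 105.00 | 55.00 | 184800.00 | 96800.00
flange | 5040.00 | 105.00 | 122.00 | 529200.00 | 614880.00
Σ | 6800.00 |  |  | 714000.00 | 711680.00
x_c = 714000.00 / 6800.00 = 105.00 mm
y_c = 711680.00 / 6800.00 = 104.66 mm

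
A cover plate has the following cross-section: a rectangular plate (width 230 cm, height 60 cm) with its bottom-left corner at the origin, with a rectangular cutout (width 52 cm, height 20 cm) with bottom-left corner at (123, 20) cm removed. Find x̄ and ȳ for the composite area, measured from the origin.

plate: A = 230 × 60 = 13800.00, centroid at (115.00, 30.00).
hole: A = −(52 × 20) = -1040.00, centroid at (149.00, 30.00).
ΣA = 12760.00 cm²
ΣAx̄ = (13800.00)(115.00) + (-1040.00)(149.00) = 1432040.00 cm³
ΣAȳ = (13800.00)(30.00) + (-1040.00)(30.00) = 382800.00 cm³
x̄ = 1432040.00 / 12760.00 = 112.23 cm
ȳ = 382800.00 / 12760.00 = 30.00 cm

x̄ = 112.23 cm, ȳ = 30.00 cm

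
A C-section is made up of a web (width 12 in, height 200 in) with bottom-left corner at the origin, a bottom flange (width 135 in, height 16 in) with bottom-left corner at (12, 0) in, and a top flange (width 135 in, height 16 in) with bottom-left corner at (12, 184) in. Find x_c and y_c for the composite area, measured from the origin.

x_c = 53.25 in, y_c = 100.00 in

web: A = 12 × 200 = 2400.00, centroid at (6.00, 100.00).
bottom flange: A = 135 × 16 = 2160.00, centroid at (79.50, 8.00).
top flange: A = 135 × 16 = 2160.00, centroid at (79.50, 192.00).
ΣA = 6720.00 in², ΣAx_c = 357840.00 in³, ΣAy_c = 672000.00 in³.
x_c = 357840.00/6720.00 = 53.25 in; y_c = 672000.00/6720.00 = 100.00 in.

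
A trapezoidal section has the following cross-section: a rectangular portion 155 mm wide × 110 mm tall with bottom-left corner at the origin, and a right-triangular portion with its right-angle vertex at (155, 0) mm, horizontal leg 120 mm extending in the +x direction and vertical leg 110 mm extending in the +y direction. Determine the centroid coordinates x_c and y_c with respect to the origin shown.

x_c = 110.29 mm, y_c = 49.88 mm

rectangular portion: A = 155 × 110 = 17050.00, centroid at (77.50, 55.00).
triangular portion: A = ½·120·110 = 6600.00, centroid at (195.00, 36.67).
ΣA = 23650.00 mm², ΣAx_c = 2608375.00 mm³, ΣAy_c = 1179750.00 mm³.
x_c = 2608375.00/23650.00 = 110.29 mm; y_c = 1179750.00/23650.00 = 49.88 mm.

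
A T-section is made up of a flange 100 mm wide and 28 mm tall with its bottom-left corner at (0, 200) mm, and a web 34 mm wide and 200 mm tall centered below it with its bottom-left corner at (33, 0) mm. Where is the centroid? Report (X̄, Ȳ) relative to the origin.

X̄ = 50.00 mm, Ȳ = 133.25 mm

Part | A | x̄ᵢ | ȳᵢ | A·x̄ᵢ | A·ȳᵢ
web | 6800.00 | 50.00 | 100.00 | 340000.00 | 680000.00
flange | 2800.00 | 50.00 | 214.00 | 140000.00 | 599200.00
Σ | 9600.00 |  |  | 480000.00 | 1279200.00
X̄ = 480000.00 / 9600.00 = 50.00 mm
Ȳ = 1279200.00 / 9600.00 = 133.25 mm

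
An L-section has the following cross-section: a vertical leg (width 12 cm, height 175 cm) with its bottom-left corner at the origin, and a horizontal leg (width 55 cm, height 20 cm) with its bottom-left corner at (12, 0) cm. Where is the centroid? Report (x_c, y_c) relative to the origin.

x_c = 17.52 cm, y_c = 60.86 cm

vertical leg: A = 12 × 175 = 2100.00, centroid at (6.00, 87.50).
horizontal leg: A = 55 × 20 = 1100.00, centroid at (39.50, 10.00).
ΣA = 3200.00 cm², ΣAx_c = 56050.00 cm³, ΣAy_c = 194750.00 cm³.
x_c = 56050.00/3200.00 = 17.52 cm; y_c = 194750.00/3200.00 = 60.86 cm.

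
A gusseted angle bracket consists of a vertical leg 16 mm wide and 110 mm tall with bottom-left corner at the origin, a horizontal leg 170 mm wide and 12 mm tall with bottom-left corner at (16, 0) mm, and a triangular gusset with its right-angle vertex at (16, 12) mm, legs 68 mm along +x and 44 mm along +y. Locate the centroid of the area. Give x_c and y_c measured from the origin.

x_c = 52.49 mm, y_c = 28.12 mm

vertical leg: A = 16 × 110 = 1760.00, centroid at (8.00, 55.00).
horizontal leg: A = 170 × 12 = 2040.00, centroid at (101.00, 6.00).
gusset: A = ½·68·44 = 1496.00, centroid at (38.67, 26.67).
ΣA = 5296.00 mm², ΣAx_c = 277965.33 mm³, ΣAy_c = 148933.33 mm³.
x_c = 277965.33/5296.00 = 52.49 mm; y_c = 148933.33/5296.00 = 28.12 mm.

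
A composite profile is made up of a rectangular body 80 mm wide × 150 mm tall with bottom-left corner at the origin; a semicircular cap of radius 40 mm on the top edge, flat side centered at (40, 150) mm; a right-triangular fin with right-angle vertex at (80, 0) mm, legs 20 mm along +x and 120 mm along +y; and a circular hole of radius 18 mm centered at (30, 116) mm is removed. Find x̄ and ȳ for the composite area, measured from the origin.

x̄ = 44.50 mm, ȳ = 85.03 mm

Part | A | x̄ᵢ | ȳᵢ | A·x̄ᵢ | A·ȳᵢ
rectangular body | 12000.00 | 40.00 | 75.00 | 480000.00 | 900000.00
semicircular top | 2513.27 | 40.00 | 166.98 | 100530.96 | 419657.79
triangular fin | 1200.00 | 86.67 | 40.00 | 104000.00 | 48000.00
hole | -1017.88 | 30.00 | 116.00 | -30536.28 | -118073.62
Σ | 14695.40 |  |  | 653994.68 | 1249584.17
x̄ = 653994.68 / 14695.40 = 44.50 mm
ȳ = 1249584.17 / 14695.40 = 85.03 mm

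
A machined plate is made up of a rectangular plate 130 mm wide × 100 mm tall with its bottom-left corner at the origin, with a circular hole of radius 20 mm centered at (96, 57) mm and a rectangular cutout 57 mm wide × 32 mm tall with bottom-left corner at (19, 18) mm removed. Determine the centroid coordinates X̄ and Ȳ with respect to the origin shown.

Part | A | x̄ᵢ | ȳᵢ | A·x̄ᵢ | A·ȳᵢ
plate | 13000.00 | 65.00 | 50.00 | 845000.00 | 650000.00
hole 1 | -1256.64 | 96.00 | 57.00 | -120637.16 | -71628.31
hole 2 | -1824.00 | 47.50 | 34.00 | -86640.00 | -62016.00
Σ | 9919.36 |  |  | 637722.84 | 516355.69
X̄ = 637722.84 / 9919.36 = 64.29 mm
Ȳ = 516355.69 / 9919.36 = 52.06 mm

X̄ = 64.29 mm, Ȳ = 52.06 mm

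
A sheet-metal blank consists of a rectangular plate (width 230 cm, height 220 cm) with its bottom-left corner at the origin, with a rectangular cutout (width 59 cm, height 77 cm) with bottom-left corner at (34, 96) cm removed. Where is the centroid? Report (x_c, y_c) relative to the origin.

x_c = 120.08 cm, y_c = 107.58 cm

plate: A = 230 × 220 = 50600.00, centroid at (115.00, 110.00).
hole: A = −(59 × 77) = -4543.00, centroid at (63.50, 134.50).
ΣA = 46057.00 cm²
ΣAx_c = (50600.00)(115.00) + (-4543.00)(63.50) = 5530519.50 cm³
ΣAy_c = (50600.00)(110.00) + (-4543.00)(134.50) = 4954966.50 cm³
x_c = 5530519.50 / 46057.00 = 120.08 cm
y_c = 4954966.50 / 46057.00 = 107.58 cm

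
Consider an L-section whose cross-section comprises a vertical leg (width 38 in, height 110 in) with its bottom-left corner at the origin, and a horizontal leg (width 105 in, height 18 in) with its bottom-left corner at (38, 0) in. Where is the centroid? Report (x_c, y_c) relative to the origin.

x_c = 41.26 in, y_c = 40.68 in

vertical leg: A = 38 × 110 = 4180.00, centroid at (19.00, 55.00).
horizontal leg: A = 105 × 18 = 1890.00, centroid at (90.50, 9.00).
ΣA = 6070.00 in², ΣAx_c = 250465.00 in³, ΣAy_c = 246910.00 in³.
x_c = 250465.00/6070.00 = 41.26 in; y_c = 246910.00/6070.00 = 40.68 in.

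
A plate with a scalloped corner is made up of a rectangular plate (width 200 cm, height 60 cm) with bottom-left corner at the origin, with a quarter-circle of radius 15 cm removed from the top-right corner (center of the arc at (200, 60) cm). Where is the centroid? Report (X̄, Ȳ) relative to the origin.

Part | A | x̄ᵢ | ȳᵢ | A·x̄ᵢ | A·ȳᵢ
plate | 12000.00 | 100.00 | 30.00 | 1200000.00 | 360000.00
removed quarter-circle | -176.71 | 193.63 | 53.63 | -34217.92 | -9477.88
Σ | 11823.29 |  |  | 1165782.08 | 350522.12
X̄ = 1165782.08 / 11823.29 = 98.60 cm
Ȳ = 350522.12 / 11823.29 = 29.65 cm

X̄ = 98.60 cm, Ȳ = 29.65 cm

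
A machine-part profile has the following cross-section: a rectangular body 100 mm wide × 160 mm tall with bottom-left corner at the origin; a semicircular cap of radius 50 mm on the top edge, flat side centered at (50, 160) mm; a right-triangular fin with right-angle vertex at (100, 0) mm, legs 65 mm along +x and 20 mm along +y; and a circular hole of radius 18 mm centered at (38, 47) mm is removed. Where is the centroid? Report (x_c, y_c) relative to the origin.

Part | A | x̄ᵢ | ȳᵢ | A·x̄ᵢ | A·ȳᵢ
rectangular body | 16000.00 | 50.00 | 80.00 | 800000.00 | 1280000.00
semicircular top | 3926.99 | 50.00 | 181.22 | 196349.54 | 711651.86
triangular fin | 650.00 | 121.67 | 6.67 | 79083.33 | 4333.33
hole | -1017.88 | 38.00 | 47.00 | -38679.29 | -47840.17
Σ | 19559.11 |  |  | 1036753.59 | 1948145.02
x_c = 1036753.59 / 19559.11 = 53.01 mm
y_c = 1948145.02 / 19559.11 = 99.60 mm

x_c = 53.01 mm, y_c = 99.60 mm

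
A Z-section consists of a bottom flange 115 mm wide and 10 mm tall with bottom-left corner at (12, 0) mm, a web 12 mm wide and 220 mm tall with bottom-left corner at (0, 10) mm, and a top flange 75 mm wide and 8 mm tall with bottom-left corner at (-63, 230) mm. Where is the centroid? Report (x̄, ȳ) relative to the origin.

x̄ = 18.33 mm, ȳ = 105.46 mm

bottom flange: A = 115 × 10 = 1150.00, centroid at (69.50, 5.00).
web: A = 12 × 220 = 2640.00, centroid at (6.00, 120.00).
top flange: A = 75 × 8 = 600.00, centroid at (-25.50, 234.00).
ΣA = 4390.00 mm², ΣAx̄ = 80465.00 mm³, ΣAȳ = 462950.00 mm³.
x̄ = 80465.00/4390.00 = 18.33 mm; ȳ = 462950.00/4390.00 = 105.46 mm.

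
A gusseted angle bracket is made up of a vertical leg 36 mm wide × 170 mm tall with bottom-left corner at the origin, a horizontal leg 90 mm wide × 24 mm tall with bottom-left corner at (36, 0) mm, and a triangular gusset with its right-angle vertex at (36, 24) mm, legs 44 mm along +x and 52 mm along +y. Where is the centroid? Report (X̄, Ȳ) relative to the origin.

Part | A | x̄ᵢ | ȳᵢ | A·x̄ᵢ | A·ȳᵢ
vertical leg | 6120.00 | 18.00 | 85.00 | 110160.00 | 520200.00
horizontal leg | 2160.00 | 81.00 | 12.00 | 174960.00 | 25920.00
gusset | 1144.00 | 50.67 | 41.33 | 57962.67 | 47285.33
Σ | 9424.00 |  |  | 343082.67 | 593405.33
X̄ = 343082.67 / 9424.00 = 36.41 mm
Ȳ = 593405.33 / 9424.00 = 62.97 mm

X̄ = 36.41 mm, Ȳ = 62.97 mm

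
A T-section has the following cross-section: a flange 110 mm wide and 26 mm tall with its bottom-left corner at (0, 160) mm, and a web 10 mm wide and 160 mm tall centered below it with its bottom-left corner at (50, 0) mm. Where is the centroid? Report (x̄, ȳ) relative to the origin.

web: A = 10 × 160 = 1600.00, centroid at (55.00, 80.00).
flange: A = 110 × 26 = 2860.00, centroid at (55.00, 173.00).
ΣA = 4460.00 mm², ΣAx̄ = 245300.00 mm³, ΣAȳ = 622780.00 mm³.
x̄ = 245300.00/4460.00 = 55.00 mm; ȳ = 622780.00/4460.00 = 139.64 mm.

x̄ = 55.00 mm, ȳ = 139.64 mm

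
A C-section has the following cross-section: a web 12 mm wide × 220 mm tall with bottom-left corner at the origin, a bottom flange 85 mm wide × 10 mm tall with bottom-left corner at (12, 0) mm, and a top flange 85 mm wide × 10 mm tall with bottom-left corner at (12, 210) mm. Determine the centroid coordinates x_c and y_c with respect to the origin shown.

x_c = 25.00 mm, y_c = 110.00 mm

web: A = 12 × 220 = 2640.00, centroid at (6.00, 110.00).
bottom flange: A = 85 × 10 = 850.00, centroid at (54.50, 5.00).
top flange: A = 85 × 10 = 850.00, centroid at (54.50, 215.00).
ΣA = 4340.00 mm²
ΣAx_c = (2640.00)(6.00) + (850.00)(54.50) + (850.00)(54.50) = 108490.00 mm³
ΣAy_c = (2640.00)(110.00) + (850.00)(5.00) + (850.00)(215.00) = 477400.00 mm³
x_c = 108490.00 / 4340.00 = 25.00 mm
y_c = 477400.00 / 4340.00 = 110.00 mm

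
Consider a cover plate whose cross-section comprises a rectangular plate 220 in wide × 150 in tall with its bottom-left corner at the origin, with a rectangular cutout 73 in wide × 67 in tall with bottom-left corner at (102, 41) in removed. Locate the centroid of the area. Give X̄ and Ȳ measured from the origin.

plate: A = 220 × 150 = 33000.00, centroid at (110.00, 75.00).
hole: A = −(73 × 67) = -4891.00, centroid at (138.50, 74.50).
ΣA = 28109.00 in²
ΣAX̄ = (33000.00)(110.00) + (-4891.00)(138.50) = 2952596.50 in³
ΣAȲ = (33000.00)(75.00) + (-4891.00)(74.50) = 2110620.50 in³
X̄ = 2952596.50 / 28109.00 = 105.04 in
Ȳ = 2110620.50 / 28109.00 = 75.09 in

X̄ = 105.04 in, Ȳ = 75.09 in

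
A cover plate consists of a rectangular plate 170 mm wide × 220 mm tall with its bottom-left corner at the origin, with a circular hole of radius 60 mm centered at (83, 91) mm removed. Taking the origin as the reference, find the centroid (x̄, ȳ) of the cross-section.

plate: A = 170 × 220 = 37400.00, centroid at (85.00, 110.00).
hole: A = −π·60² = -11309.73, centroid at (83.00, 91.00).
ΣA = 26090.27 mm²
ΣAx̄ = (37400.00)(85.00) + (-11309.73)(83.00) = 2240292.12 mm³
ΣAȳ = (37400.00)(110.00) + (-11309.73)(91.00) = 3084814.25 mm³
x̄ = 2240292.12 / 26090.27 = 85.87 mm
ȳ = 3084814.25 / 26090.27 = 118.24 mm

x̄ = 85.87 mm, ȳ = 118.24 mm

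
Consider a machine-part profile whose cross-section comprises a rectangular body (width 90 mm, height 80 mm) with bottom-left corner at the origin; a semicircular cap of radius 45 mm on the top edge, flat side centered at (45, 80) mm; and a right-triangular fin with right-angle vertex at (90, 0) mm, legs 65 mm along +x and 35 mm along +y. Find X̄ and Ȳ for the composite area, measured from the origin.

X̄ = 51.58 mm, Ȳ = 53.52 mm

rectangular body: A = 90 × 80 = 7200.00, centroid at (45.00, 40.00).
semicircular top: A = ½π·45² = 3180.86, centroid at (45.00, 99.10).
triangular fin: A = ½·65·35 = 1137.50, centroid at (111.67, 11.67).
ΣA = 11518.36 mm², ΣAX̄ = 594159.65 mm³, ΣAȲ = 616489.84 mm³.
X̄ = 594159.65/11518.36 = 51.58 mm; Ȳ = 616489.84/11518.36 = 53.52 mm.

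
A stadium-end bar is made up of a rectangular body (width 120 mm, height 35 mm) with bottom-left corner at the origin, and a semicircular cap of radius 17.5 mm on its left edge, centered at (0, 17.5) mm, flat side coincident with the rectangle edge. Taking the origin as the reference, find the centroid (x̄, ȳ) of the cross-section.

x̄ = 53.07 mm, ȳ = 17.50 mm

Part | A | x̄ᵢ | ȳᵢ | A·x̄ᵢ | A·ȳᵢ
rectangular body | 4200.00 | 60.00 | 17.50 | 252000.00 | 73500.00
semicircular end | 481.06 | -7.43 | 17.50 | -3572.92 | 8418.49
Σ | 4681.06 |  |  | 248427.08 | 81918.49
x̄ = 248427.08 / 4681.06 = 53.07 mm
ȳ = 81918.49 / 4681.06 = 17.50 mm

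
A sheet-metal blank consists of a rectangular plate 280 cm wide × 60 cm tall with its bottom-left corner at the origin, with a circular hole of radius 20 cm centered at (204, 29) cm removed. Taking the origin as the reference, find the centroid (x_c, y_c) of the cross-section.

x_c = 134.83 cm, y_c = 30.08 cm

plate: A = 280 × 60 = 16800.00, centroid at (140.00, 30.00).
hole: A = −π·20² = -1256.64, centroid at (204.00, 29.00).
ΣA = 15543.36 cm²
ΣAx_c = (16800.00)(140.00) + (-1256.64)(204.00) = 2095646.04 cm³
ΣAy_c = (16800.00)(30.00) + (-1256.64)(29.00) = 467557.53 cm³
x_c = 2095646.04 / 15543.36 = 134.83 cm
y_c = 467557.53 / 15543.36 = 30.08 cm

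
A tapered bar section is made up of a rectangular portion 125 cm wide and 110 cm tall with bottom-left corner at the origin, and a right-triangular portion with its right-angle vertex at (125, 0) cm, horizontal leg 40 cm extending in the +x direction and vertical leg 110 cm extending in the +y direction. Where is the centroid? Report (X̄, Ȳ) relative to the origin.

X̄ = 72.96 cm, Ȳ = 52.47 cm

Part | A | x̄ᵢ | ȳᵢ | A·x̄ᵢ | A·ȳᵢ
rectangular portion | 13750.00 | 62.50 | 55.00 | 859375.00 | 756250.00
triangular portion | 2200.00 | 138.33 | 36.67 | 304333.33 | 80666.67
Σ | 15950.00 |  |  | 1163708.33 | 836916.67
X̄ = 1163708.33 / 15950.00 = 72.96 cm
Ȳ = 836916.67 / 15950.00 = 52.47 cm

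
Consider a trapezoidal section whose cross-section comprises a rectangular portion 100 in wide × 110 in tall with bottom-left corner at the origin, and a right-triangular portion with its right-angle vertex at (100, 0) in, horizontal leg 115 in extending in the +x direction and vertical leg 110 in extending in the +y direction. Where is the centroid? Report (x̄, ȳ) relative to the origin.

rectangular portion: A = 100 × 110 = 11000.00, centroid at (50.00, 55.00).
triangular portion: A = ½·115·110 = 6325.00, centroid at (138.33, 36.67).
ΣA = 17325.00 in², ΣAx̄ = 1424958.33 in³, ΣAȳ = 836916.67 in³.
x̄ = 1424958.33/17325.00 = 82.25 in; ȳ = 836916.67/17325.00 = 48.31 in.

x̄ = 82.25 in, ȳ = 48.31 in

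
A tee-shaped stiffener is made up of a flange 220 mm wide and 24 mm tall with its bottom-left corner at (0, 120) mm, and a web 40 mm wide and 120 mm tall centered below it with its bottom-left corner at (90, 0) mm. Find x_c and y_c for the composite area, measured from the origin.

x_c = 110.00 mm, y_c = 97.71 mm

web: A = 40 × 120 = 4800.00, centroid at (110.00, 60.00).
flange: A = 220 × 24 = 5280.00, centroid at (110.00, 132.00).
ΣA = 10080.00 mm², ΣAx_c = 1108800.00 mm³, ΣAy_c = 984960.00 mm³.
x_c = 1108800.00/10080.00 = 110.00 mm; y_c = 984960.00/10080.00 = 97.71 mm.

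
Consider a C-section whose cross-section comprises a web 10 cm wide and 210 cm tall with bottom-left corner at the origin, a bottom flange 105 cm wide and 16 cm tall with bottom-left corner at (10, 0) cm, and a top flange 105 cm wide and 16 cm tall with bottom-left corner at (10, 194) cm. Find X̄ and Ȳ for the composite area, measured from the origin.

Part | A | x̄ᵢ | ȳᵢ | A·x̄ᵢ | A·ȳᵢ
web | 2100.00 | 5.00 | 105.00 | 10500.00 | 220500.00
bottom flange | 1680.00 | 62.50 | 8.00 | 105000.00 | 13440.00
top flange | 1680.00 | 62.50 | 202.00 | 105000.00 | 339360.00
Σ | 5460.00 |  |  | 220500.00 | 573300.00
X̄ = 220500.00 / 5460.00 = 40.38 cm
Ȳ = 573300.00 / 5460.00 = 105.00 cm

X̄ = 40.38 cm, Ȳ = 105.00 cm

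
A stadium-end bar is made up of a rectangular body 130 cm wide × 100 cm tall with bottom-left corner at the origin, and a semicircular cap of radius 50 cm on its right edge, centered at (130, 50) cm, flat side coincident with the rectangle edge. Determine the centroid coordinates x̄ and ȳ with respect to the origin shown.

x̄ = 85.00 cm, ȳ = 50.00 cm

Part | A | x̄ᵢ | ȳᵢ | A·x̄ᵢ | A·ȳᵢ
rectangular body | 13000.00 | 65.00 | 50.00 | 845000.00 | 650000.00
semicircular end | 3926.99 | 151.22 | 50.00 | 593842.14 | 196349.54
Σ | 16926.99 |  |  | 1438842.14 | 846349.54
x̄ = 1438842.14 / 16926.99 = 85.00 cm
ȳ = 846349.54 / 16926.99 = 50.00 cm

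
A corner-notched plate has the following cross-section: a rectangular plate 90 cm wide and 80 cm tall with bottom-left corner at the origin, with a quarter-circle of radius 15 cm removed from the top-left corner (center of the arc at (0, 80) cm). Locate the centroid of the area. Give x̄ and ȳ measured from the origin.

x̄ = 45.97 cm, ȳ = 39.15 cm

plate: A = 90 × 80 = 7200.00, centroid at (45.00, 40.00).
removed quarter-circle: A = −¼π·15² = -176.71, centroid at (6.37, 73.63).
ΣA = 7023.29 cm², ΣAx̄ = 322875.00 cm³, ΣAȳ = 274987.83 cm³.
x̄ = 322875.00/7023.29 = 45.97 cm; ȳ = 274987.83/7023.29 = 39.15 cm.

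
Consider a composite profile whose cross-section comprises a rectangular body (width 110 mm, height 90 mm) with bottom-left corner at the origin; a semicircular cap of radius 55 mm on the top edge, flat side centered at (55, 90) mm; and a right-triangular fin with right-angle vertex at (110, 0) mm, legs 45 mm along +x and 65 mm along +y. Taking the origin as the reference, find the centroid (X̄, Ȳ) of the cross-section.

Part | A | x̄ᵢ | ȳᵢ | A·x̄ᵢ | A·ȳᵢ
rectangular body | 9900.00 | 55.00 | 45.00 | 544500.00 | 445500.00
semicircular top | 4751.66 | 55.00 | 113.34 | 261341.24 | 538565.97
triangular fin | 1462.50 | 125.00 | 21.67 | 182812.50 | 31687.50
Σ | 16114.16 |  |  | 988653.74 | 1015753.47
X̄ = 988653.74 / 16114.16 = 61.35 mm
Ȳ = 1015753.47 / 16114.16 = 63.03 mm

X̄ = 61.35 mm, Ȳ = 63.03 mm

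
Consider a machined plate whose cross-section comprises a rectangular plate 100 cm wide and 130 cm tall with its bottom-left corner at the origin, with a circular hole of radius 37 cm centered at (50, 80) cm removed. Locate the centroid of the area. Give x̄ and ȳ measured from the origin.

plate: A = 100 × 130 = 13000.00, centroid at (50.00, 65.00).
hole: A = −π·37² = -4300.84, centroid at (50.00, 80.00).
ΣA = 8699.16 cm², ΣAx̄ = 434957.98 cm³, ΣAȳ = 500932.77 cm³.
x̄ = 434957.98/8699.16 = 50.00 cm; ȳ = 500932.77/8699.16 = 57.58 cm.

x̄ = 50.00 cm, ȳ = 57.58 cm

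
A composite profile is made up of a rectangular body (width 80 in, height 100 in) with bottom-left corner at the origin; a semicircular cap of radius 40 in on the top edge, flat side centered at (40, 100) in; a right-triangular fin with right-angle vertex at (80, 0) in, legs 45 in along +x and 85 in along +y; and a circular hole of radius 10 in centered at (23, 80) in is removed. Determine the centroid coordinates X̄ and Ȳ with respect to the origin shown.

rectangular body: A = 80 × 100 = 8000.00, centroid at (40.00, 50.00).
semicircular top: A = ½π·40² = 2513.27, centroid at (40.00, 116.98).
triangular fin: A = ½·45·85 = 1912.50, centroid at (95.00, 28.33).
hole: A = −π·10² = -314.16, centroid at (23.00, 80.00).
ΣA = 12111.61 in²
ΣAX̄ = (8000.00)(40.00) + (2513.27)(40.00) + (1912.50)(95.00) + (-314.16)(23.00) = 594992.80 in³
ΣAȲ = (8000.00)(50.00) + (2513.27)(116.98) + (1912.50)(28.33) + (-314.16)(80.00) = 723048.84 in³
X̄ = 594992.80 / 12111.61 = 49.13 in
Ȳ = 723048.84 / 12111.61 = 59.70 in

X̄ = 49.13 in, Ȳ = 59.70 in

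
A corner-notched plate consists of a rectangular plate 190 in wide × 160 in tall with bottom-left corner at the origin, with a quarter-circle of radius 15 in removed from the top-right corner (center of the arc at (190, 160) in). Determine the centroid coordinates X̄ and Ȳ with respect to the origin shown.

X̄ = 94.48 in, Ȳ = 79.57 in

plate: A = 190 × 160 = 30400.00, centroid at (95.00, 80.00).
removed quarter-circle: A = −¼π·15² = -176.71, centroid at (183.63, 153.63).
ΣA = 30223.29 in², ΣAX̄ = 2855549.23 in³, ΣAȲ = 2404850.67 in³.
X̄ = 2855549.23/30223.29 = 94.48 in; Ȳ = 2404850.67/30223.29 = 79.57 in.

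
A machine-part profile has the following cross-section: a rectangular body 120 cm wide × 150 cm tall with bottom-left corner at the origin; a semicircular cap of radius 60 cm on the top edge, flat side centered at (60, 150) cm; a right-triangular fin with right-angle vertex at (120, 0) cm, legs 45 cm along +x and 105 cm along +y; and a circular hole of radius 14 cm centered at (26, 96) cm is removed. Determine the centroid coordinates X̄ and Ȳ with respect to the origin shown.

rectangular body: A = 120 × 150 = 18000.00, centroid at (60.00, 75.00).
semicircular top: A = ½π·60² = 5654.87, centroid at (60.00, 175.46).
triangular fin: A = ½·45·105 = 2362.50, centroid at (135.00, 35.00).
hole: A = −π·14² = -615.75, centroid at (26.00, 96.00).
ΣA = 25401.61 cm², ΣAX̄ = 1722219.95 cm³, ΣAȲ = 2365805.31 cm³.
X̄ = 1722219.95/25401.61 = 67.80 cm; Ȳ = 2365805.31/25401.61 = 93.14 cm.

X̄ = 67.80 cm, Ȳ = 93.14 cm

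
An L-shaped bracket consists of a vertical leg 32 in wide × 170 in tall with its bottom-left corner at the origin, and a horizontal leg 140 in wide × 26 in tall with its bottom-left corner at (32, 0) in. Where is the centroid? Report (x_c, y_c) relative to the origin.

x_c = 50.48 in, y_c = 56.14 in

vertical leg: A = 32 × 170 = 5440.00, centroid at (16.00, 85.00).
horizontal leg: A = 140 × 26 = 3640.00, centroid at (102.00, 13.00).
ΣA = 9080.00 in², ΣAx_c = 458320.00 in³, ΣAy_c = 509720.00 in³.
x_c = 458320.00/9080.00 = 50.48 in; y_c = 509720.00/9080.00 = 56.14 in.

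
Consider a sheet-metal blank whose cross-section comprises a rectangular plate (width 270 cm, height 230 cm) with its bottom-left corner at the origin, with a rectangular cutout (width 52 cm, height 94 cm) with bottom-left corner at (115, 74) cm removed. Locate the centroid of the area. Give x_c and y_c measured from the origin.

plate: A = 270 × 230 = 62100.00, centroid at (135.00, 115.00).
hole: A = −(52 × 94) = -4888.00, centroid at (141.00, 121.00).
ΣA = 57212.00 cm², ΣAx_c = 7694292.00 cm³, ΣAy_c = 6550052.00 cm³.
x_c = 7694292.00/57212.00 = 134.49 cm; y_c = 6550052.00/57212.00 = 114.49 cm.

x_c = 134.49 cm, y_c = 114.49 cm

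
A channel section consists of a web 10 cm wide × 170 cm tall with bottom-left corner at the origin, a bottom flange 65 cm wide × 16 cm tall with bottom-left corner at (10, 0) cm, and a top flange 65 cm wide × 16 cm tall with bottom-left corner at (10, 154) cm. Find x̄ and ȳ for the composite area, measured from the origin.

x̄ = 25.63 cm, ȳ = 85.00 cm

web: A = 10 × 170 = 1700.00, centroid at (5.00, 85.00).
bottom flange: A = 65 × 16 = 1040.00, centroid at (42.50, 8.00).
top flange: A = 65 × 16 = 1040.00, centroid at (42.50, 162.00).
ΣA = 3780.00 cm², ΣAx̄ = 96900.00 cm³, ΣAȳ = 321300.00 cm³.
x̄ = 96900.00/3780.00 = 25.63 cm; ȳ = 321300.00/3780.00 = 85.00 cm.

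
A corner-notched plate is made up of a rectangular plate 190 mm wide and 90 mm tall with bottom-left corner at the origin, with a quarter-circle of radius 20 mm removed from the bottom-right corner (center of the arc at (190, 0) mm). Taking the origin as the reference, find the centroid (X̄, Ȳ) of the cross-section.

X̄ = 93.38 mm, Ȳ = 45.68 mm

plate: A = 190 × 90 = 17100.00, centroid at (95.00, 45.00).
removed quarter-circle: A = −¼π·20² = -314.16, centroid at (181.51, 8.49).
ΣA = 16785.84 mm², ΣAX̄ = 1567476.41 mm³, ΣAȲ = 766833.33 mm³.
X̄ = 1567476.41/16785.84 = 93.38 mm; Ȳ = 766833.33/16785.84 = 45.68 mm.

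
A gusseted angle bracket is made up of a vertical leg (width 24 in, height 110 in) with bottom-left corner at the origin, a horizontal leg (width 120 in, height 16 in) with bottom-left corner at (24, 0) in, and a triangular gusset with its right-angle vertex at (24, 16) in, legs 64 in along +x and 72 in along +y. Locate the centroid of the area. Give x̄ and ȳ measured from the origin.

Part | A | x̄ᵢ | ȳᵢ | A·x̄ᵢ | A·ȳᵢ
vertical leg | 2640.00 | 12.00 | 55.00 | 31680.00 | 145200.00
horizontal leg | 1920.00 | 84.00 | 8.00 | 161280.00 | 15360.00
gusset | 2304.00 | 45.33 | 40.00 | 104448.00 | 92160.00
Σ | 6864.00 |  |  | 297408.00 | 252720.00
x̄ = 297408.00 / 6864.00 = 43.33 in
ȳ = 252720.00 / 6864.00 = 36.82 in

x̄ = 43.33 in, ȳ = 36.82 in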